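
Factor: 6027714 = 2^1 * 3^2 * 7^1* 11^1*4349^1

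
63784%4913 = 4828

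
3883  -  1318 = 2565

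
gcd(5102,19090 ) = 2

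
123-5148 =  - 5025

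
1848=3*616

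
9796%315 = 31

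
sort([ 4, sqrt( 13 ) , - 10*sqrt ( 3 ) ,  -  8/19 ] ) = [ - 10*sqrt( 3 ) ,  -  8/19, sqrt( 13),  4]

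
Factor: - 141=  -3^1*47^1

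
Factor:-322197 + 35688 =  - 286509 = - 3^1 * 43^1 * 2221^1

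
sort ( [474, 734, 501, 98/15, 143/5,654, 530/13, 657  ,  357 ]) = [98/15, 143/5 , 530/13, 357,474, 501,654,657,734 ] 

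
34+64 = 98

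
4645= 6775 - 2130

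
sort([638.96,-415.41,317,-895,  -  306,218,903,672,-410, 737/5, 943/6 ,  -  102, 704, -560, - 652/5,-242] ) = [ - 895,-560,-415.41  ,  -  410,-306,-242,-652/5  , - 102, 737/5,943/6,218,317,638.96 , 672,704,903]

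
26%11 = 4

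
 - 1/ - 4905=1/4905 = 0.00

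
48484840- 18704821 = 29780019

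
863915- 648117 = 215798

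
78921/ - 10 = -7893 + 9/10 = - 7892.10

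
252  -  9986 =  - 9734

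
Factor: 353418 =2^1*3^1*13^1*23^1*197^1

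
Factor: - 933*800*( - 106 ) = 2^6*3^1 * 5^2*53^1*311^1 = 79118400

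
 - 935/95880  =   - 11/1128=- 0.01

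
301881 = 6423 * 47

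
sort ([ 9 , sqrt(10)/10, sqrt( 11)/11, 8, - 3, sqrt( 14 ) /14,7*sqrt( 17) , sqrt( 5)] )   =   [ - 3, sqrt( 14)/14, sqrt (11 ) /11,sqrt( 10)/10,  sqrt(5),8, 9, 7*sqrt( 17)] 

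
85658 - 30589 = 55069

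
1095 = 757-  - 338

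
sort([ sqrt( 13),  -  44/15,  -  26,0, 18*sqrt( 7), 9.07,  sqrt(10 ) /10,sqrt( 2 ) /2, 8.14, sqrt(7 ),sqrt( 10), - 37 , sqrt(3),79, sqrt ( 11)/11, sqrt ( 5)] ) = [- 37, - 26 ,- 44/15,0,  sqrt(11) /11, sqrt( 10)/10, sqrt (2) /2,sqrt( 3), sqrt( 5 ), sqrt (7 ),  sqrt ( 10),sqrt(13),8.14,  9.07,18 *sqrt( 7) , 79]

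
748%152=140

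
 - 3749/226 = - 3749/226 = - 16.59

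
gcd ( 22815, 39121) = 1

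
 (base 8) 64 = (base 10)52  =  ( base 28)1o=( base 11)48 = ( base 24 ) 24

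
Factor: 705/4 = 2^( - 2 ) * 3^1*5^1*47^1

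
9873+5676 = 15549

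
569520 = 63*9040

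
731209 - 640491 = 90718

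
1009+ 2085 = 3094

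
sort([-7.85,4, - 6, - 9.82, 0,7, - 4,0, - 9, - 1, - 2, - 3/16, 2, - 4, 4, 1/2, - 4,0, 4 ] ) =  [-9.82, - 9 , - 7.85, - 6, - 4, - 4, - 4, - 2 ,- 1, - 3/16, 0,  0, 0, 1/2,  2, 4, 4, 4, 7 ]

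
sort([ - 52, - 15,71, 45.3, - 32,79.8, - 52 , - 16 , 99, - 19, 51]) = [ - 52, - 52,  -  32, - 19 , - 16,-15, 45.3,51,  71, 79.8,99 ]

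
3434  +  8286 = 11720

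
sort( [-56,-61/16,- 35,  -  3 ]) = [ - 56, - 35, - 61/16, - 3 ]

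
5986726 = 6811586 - 824860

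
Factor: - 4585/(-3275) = 5^(- 1)*7^1 = 7/5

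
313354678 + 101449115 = 414803793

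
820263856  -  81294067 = 738969789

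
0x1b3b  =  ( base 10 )6971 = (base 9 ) 10505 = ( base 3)100120012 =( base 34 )611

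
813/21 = 38 + 5/7 = 38.71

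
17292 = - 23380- - 40672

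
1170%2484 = 1170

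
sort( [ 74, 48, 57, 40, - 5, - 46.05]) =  [-46.05, - 5,40, 48, 57, 74 ] 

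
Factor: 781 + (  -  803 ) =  - 22 = -  2^1*  11^1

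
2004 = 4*501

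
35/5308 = 35/5308 = 0.01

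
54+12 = 66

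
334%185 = 149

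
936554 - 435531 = 501023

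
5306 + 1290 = 6596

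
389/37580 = 389/37580 = 0.01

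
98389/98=98389/98 =1003.97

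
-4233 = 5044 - 9277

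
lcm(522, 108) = 3132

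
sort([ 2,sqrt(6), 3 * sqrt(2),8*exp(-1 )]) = [2,sqrt ( 6 ),  8*exp(-1),3*sqrt(2 )] 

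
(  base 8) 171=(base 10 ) 121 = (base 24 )51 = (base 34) 3j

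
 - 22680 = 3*(  -  7560 )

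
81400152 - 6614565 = 74785587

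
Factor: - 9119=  - 11^1*829^1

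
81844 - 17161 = 64683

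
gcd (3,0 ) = 3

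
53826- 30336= 23490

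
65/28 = 2 + 9/28 = 2.32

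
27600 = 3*9200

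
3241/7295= 3241/7295  =  0.44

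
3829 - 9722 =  - 5893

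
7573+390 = 7963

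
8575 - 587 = 7988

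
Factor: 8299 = 43^1*193^1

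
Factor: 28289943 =3^2*11^1*285757^1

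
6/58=3/29 = 0.10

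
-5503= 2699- 8202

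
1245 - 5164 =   -  3919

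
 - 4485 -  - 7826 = 3341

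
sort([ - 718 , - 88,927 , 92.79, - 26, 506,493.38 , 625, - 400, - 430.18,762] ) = [ - 718,-430.18 , - 400 , - 88, - 26 , 92.79,493.38, 506,625, 762,927 ]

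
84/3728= 21/932 = 0.02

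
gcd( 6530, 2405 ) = 5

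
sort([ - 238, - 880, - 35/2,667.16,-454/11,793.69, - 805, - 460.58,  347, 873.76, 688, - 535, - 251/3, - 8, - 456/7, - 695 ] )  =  [ - 880, - 805,-695, - 535,  -  460.58, - 238, - 251/3,  -  456/7, - 454/11, - 35/2, - 8, 347, 667.16 , 688, 793.69, 873.76 ] 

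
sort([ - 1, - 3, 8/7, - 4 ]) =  [ - 4, - 3, - 1, 8/7]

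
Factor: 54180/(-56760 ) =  -21/22 = - 2^( - 1 )*3^1*7^1  *11^( - 1)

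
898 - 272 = 626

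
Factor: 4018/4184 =2^( - 2)*7^2 * 41^1*523^(-1)=2009/2092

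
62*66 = 4092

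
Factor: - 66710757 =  - 3^1*907^1*24517^1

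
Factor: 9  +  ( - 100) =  - 91  =  - 7^1*13^1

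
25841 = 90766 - 64925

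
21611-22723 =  - 1112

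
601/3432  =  601/3432=0.18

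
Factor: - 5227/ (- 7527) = 3^ ( - 1 )*13^ ( - 1)*193^( - 1 )*5227^1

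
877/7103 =877/7103 =0.12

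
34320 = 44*780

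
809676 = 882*918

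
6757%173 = 10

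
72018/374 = 192 + 105/187 =192.56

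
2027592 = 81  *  25032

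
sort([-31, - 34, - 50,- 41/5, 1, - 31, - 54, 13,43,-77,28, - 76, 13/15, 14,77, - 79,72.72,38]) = [ - 79,- 77,-76, - 54, - 50, - 34, - 31 ,  -  31,  -  41/5, 13/15,1,  13,14,28, 38, 43,72.72,77]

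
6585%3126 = 333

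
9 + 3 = 12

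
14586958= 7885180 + 6701778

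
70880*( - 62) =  - 4394560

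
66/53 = 66/53 = 1.25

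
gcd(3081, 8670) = 3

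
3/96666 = 1/32222= 0.00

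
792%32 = 24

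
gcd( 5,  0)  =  5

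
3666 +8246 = 11912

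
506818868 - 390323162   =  116495706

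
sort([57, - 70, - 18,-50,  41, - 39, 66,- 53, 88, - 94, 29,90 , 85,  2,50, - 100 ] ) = [ - 100, - 94, - 70,  -  53, - 50 , - 39, - 18, 2, 29, 41, 50, 57,66 , 85,88 , 90]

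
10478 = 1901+8577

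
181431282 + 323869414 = 505300696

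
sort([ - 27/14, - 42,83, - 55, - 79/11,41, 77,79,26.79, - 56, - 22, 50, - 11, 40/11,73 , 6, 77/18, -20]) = [ - 56, - 55, - 42, - 22,-20, - 11,-79/11,-27/14,40/11,77/18,6,26.79, 41, 50,73,  77,79,83]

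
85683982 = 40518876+45165106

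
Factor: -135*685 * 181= -16737975 = - 3^3*5^2*137^1 * 181^1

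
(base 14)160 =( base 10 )280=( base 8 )430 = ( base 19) ee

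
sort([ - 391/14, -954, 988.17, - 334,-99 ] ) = [ - 954,-334, - 99, - 391/14, 988.17 ] 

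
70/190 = 7/19  =  0.37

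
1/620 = 1/620=0.00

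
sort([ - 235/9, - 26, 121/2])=[ - 235/9,-26, 121/2]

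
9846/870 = 1641/145 = 11.32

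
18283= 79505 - 61222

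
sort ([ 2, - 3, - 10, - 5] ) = [ - 10,-5, - 3, 2]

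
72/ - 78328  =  -9/9791=-0.00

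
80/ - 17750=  - 1 + 1767/1775 =-  0.00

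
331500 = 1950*170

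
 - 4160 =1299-5459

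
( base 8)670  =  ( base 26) GO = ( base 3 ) 121022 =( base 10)440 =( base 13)27b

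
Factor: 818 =2^1*409^1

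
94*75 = 7050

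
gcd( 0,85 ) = 85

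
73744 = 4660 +69084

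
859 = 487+372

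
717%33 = 24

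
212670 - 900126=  - 687456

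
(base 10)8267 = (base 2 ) 10000001001011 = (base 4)2001023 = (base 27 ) b95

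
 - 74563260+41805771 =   -  32757489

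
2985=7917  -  4932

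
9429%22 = 13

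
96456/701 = 137 + 419/701  =  137.60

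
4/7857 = 4/7857 = 0.00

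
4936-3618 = 1318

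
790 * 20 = 15800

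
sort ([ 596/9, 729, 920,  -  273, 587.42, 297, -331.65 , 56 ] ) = [ - 331.65, - 273,56 , 596/9, 297, 587.42,  729,920]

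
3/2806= 3/2806=0.00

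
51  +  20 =71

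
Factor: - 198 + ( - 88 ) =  - 286 = - 2^1*11^1*13^1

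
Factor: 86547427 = 89^1*972443^1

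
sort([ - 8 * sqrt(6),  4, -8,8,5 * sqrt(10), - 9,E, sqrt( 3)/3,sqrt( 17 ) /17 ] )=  [ - 8*sqrt(6), - 9, - 8,sqrt( 17 ) /17, sqrt( 3)/3, E,4 , 8,  5 * sqrt(10)] 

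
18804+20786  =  39590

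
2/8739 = 2/8739=0.00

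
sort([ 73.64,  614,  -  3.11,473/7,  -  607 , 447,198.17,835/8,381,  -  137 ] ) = [ - 607,-137, - 3.11,473/7,73.64,835/8, 198.17, 381 , 447, 614] 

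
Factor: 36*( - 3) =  - 108 = - 2^2*3^3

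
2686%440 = 46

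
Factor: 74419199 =74419199^1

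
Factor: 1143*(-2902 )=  - 2^1*3^2*127^1*1451^1= - 3316986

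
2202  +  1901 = 4103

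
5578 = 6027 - 449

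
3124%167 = 118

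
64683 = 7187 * 9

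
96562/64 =48281/32 = 1508.78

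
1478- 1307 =171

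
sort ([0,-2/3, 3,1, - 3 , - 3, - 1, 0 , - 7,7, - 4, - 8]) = [ - 8, - 7 , - 4,-3, -3,-1, - 2/3,0, 0, 1,3, 7 ]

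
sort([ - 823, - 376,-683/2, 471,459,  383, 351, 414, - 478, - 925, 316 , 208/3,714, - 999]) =[ - 999, - 925,-823, - 478, -376, - 683/2 , 208/3,316,351 , 383,414,459,471,  714 ] 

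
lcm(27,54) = 54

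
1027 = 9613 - 8586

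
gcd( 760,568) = 8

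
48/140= 12/35=0.34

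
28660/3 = 28660/3 = 9553.33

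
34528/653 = 52 + 572/653 = 52.88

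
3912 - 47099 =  - 43187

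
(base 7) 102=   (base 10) 51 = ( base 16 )33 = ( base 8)63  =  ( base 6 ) 123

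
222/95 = 2+32/95 = 2.34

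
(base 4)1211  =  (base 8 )145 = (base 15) 6b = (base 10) 101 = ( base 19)56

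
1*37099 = 37099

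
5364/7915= 5364/7915 = 0.68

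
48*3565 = 171120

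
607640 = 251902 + 355738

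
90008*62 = 5580496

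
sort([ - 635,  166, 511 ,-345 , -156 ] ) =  [  -  635,  -  345, -156,166, 511 ]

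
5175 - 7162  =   - 1987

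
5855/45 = 1171/9 = 130.11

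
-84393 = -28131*3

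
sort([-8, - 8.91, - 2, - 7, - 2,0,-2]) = [ - 8.91, - 8, - 7, - 2, - 2, - 2, 0 ]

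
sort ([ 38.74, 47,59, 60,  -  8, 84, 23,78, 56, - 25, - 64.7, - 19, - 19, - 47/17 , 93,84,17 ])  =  [ - 64.7, - 25, - 19, - 19,  -  8, - 47/17, 17, 23, 38.74, 47, 56, 59 , 60, 78, 84, 84, 93]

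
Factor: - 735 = - 3^1*5^1*7^2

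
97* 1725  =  167325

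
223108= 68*3281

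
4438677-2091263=2347414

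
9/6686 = 9/6686 = 0.00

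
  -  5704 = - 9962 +4258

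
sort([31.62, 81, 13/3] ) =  [ 13/3,31.62 , 81]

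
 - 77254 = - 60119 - 17135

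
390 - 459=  - 69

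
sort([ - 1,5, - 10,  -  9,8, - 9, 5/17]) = [ - 10, - 9, - 9, - 1, 5/17,5,8]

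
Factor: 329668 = 2^2*73^1*1129^1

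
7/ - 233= - 7/233=-  0.03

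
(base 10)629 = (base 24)125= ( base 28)MD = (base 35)HY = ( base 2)1001110101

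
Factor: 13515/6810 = 901/454 =2^( - 1)* 17^1*53^1 * 227^ ( - 1)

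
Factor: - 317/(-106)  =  2^( - 1)*53^(-1) * 317^1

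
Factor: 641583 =3^2*71287^1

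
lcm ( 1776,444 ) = 1776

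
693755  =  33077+660678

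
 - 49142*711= - 34939962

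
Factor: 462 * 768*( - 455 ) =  -2^9*3^2*  5^1*7^2*11^1*13^1 = - 161441280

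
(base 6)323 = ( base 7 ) 234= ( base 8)173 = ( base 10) 123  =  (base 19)69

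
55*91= 5005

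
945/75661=945/75661 = 0.01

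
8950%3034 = 2882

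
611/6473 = 611/6473 = 0.09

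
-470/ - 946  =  235/473 = 0.50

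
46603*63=2935989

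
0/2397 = 0 = 0.00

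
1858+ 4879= 6737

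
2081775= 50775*41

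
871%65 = 26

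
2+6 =8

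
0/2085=0=   0.00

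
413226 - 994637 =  - 581411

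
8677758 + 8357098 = 17034856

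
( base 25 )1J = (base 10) 44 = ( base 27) 1h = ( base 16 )2C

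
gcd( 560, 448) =112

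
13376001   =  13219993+156008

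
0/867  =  0 = 0.00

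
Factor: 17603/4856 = 2^(-3)*29^1 = 29/8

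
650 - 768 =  - 118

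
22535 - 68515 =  - 45980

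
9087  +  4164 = 13251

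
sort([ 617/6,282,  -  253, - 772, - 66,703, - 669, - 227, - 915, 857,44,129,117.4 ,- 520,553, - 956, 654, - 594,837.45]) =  [- 956 ,-915,  -  772, - 669, - 594,  -  520, -253, - 227, - 66, 44, 617/6,117.4,129, 282,553,654,703 , 837.45,  857] 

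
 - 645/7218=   -  1  +  2191/2406 = - 0.09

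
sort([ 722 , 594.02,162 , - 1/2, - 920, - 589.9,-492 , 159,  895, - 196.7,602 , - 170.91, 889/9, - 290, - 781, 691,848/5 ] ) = [ - 920,-781, - 589.9 , - 492,- 290 , - 196.7, - 170.91,  -  1/2, 889/9 , 159,  162,848/5,594.02,602, 691,722, 895]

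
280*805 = 225400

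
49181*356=17508436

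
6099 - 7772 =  - 1673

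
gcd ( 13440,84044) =4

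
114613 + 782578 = 897191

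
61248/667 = 91 +19/23 = 91.83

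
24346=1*24346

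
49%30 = 19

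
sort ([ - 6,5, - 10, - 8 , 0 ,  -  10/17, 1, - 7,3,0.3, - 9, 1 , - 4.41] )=[-10, - 9, - 8,  -  7,-6, - 4.41, - 10/17, 0, 0.3, 1, 1, 3, 5] 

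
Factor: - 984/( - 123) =8=2^3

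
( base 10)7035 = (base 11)5316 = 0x1b7b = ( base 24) C53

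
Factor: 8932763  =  7^1*23^1*113^1*491^1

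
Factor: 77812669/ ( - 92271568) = - 2^( - 4 )*11^1*5766973^ ( - 1)*7073879^1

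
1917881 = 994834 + 923047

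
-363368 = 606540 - 969908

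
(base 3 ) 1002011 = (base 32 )OJ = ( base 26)147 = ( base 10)787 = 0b1100010011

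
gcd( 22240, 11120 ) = 11120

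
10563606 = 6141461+4422145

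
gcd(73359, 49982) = 1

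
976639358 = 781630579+195008779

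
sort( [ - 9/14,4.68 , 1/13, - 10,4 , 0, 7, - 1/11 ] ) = [ -10,- 9/14, - 1/11, 0 , 1/13, 4, 4.68, 7]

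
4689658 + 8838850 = 13528508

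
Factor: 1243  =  11^1*113^1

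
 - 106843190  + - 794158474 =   -  901001664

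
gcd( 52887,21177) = 3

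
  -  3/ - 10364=3/10364  =  0.00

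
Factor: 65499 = 3^1*7^1*3119^1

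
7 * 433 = 3031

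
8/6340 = 2/1585 = 0.00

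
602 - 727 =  - 125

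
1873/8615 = 1873/8615 = 0.22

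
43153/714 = 43153/714 = 60.44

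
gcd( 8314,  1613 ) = 1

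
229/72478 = 229/72478 =0.00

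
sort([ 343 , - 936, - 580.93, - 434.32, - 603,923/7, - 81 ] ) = [ - 936, - 603,-580.93, - 434.32, - 81, 923/7,343 ] 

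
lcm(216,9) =216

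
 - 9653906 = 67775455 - 77429361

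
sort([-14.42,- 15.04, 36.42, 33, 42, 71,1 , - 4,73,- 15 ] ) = [ - 15.04, - 15, - 14.42,  -  4, 1, 33, 36.42, 42, 71,73]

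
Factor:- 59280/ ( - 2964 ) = 2^2 *5^1 = 20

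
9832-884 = 8948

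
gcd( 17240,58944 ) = 8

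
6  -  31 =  - 25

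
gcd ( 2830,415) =5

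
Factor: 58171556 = 2^2 * 101^1*109^1*1321^1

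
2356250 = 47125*50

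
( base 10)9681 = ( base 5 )302211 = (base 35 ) 7vl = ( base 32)9eh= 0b10010111010001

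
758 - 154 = 604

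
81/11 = 7 + 4/11 = 7.36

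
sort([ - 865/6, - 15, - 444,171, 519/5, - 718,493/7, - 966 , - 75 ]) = [ - 966, - 718, - 444, - 865/6,  -  75,  -  15, 493/7,  519/5,171]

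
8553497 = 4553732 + 3999765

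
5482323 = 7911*693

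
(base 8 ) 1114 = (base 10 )588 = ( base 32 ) ic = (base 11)495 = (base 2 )1001001100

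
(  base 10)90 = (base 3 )10100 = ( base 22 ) 42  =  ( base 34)2M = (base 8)132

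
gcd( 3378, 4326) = 6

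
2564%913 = 738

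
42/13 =42/13 = 3.23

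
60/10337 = 60/10337 =0.01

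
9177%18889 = 9177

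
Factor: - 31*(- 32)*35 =34720 = 2^5*5^1*7^1*31^1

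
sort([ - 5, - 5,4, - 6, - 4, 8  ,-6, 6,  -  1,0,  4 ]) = [-6,  -  6 , - 5, - 5, -4, - 1, 0 , 4, 4,6, 8]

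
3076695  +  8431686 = 11508381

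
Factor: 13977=3^2*1553^1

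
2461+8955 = 11416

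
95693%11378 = 4669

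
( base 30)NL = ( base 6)3143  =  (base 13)429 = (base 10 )711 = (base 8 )1307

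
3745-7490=- 3745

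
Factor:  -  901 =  - 17^1*53^1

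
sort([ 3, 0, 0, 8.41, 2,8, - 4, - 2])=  [ - 4, - 2,0, 0, 2, 3,8,8.41]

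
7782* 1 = 7782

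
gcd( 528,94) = 2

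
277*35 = 9695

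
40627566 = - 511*( - 79506 )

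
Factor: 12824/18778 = 2^2*7^1*41^( - 1) = 28/41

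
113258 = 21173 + 92085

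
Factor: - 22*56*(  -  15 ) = 18480 = 2^4*3^1*5^1*7^1*11^1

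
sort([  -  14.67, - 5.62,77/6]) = [-14.67, - 5.62,77/6]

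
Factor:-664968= - 2^3 * 3^1*103^1*269^1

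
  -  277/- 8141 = 277/8141 = 0.03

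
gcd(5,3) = 1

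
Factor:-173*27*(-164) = 766044 =2^2*3^3*41^1*173^1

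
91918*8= 735344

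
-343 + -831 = -1174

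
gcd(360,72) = 72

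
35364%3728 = 1812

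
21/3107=21/3107 = 0.01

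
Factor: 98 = 2^1*7^2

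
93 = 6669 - 6576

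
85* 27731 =2357135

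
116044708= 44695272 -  - 71349436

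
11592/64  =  181+1/8 = 181.12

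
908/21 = 43 + 5/21 = 43.24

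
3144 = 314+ 2830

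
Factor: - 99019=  - 83^1 * 1193^1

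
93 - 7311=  - 7218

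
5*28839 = 144195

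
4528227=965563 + 3562664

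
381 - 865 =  - 484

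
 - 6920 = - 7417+497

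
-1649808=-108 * 15276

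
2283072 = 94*24288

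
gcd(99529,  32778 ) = 1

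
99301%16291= 1555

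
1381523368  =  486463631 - - 895059737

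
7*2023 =14161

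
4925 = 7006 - 2081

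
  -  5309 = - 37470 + 32161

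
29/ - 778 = -1 + 749/778=- 0.04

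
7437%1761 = 393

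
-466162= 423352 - 889514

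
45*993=44685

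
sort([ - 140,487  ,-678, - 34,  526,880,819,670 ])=[ -678,- 140,-34,487,526,670,819,880 ] 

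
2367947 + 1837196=4205143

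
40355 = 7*5765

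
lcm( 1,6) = 6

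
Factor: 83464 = 2^3*10433^1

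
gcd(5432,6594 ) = 14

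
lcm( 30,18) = 90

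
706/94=353/47 = 7.51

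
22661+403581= 426242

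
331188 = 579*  572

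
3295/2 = 1647+1/2 = 1647.50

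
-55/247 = -55/247 =-  0.22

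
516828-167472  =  349356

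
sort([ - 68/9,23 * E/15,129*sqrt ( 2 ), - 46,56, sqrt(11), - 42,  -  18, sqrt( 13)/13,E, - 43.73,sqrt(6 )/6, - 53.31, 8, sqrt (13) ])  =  [ - 53.31, - 46 , - 43.73, - 42,-18, - 68/9 , sqrt( 13) /13, sqrt(6) /6,E,sqrt(11),sqrt(13), 23*E/15, 8, 56,129*sqrt( 2)] 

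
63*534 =33642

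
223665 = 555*403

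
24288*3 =72864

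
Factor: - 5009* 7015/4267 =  - 35138135/4267 = - 5^1*17^( - 1 )*23^1 * 61^1*251^( - 1 )*5009^1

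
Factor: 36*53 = 2^2 *3^2*53^1 = 1908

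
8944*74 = 661856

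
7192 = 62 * 116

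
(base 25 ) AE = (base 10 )264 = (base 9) 323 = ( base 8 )410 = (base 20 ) D4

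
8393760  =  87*96480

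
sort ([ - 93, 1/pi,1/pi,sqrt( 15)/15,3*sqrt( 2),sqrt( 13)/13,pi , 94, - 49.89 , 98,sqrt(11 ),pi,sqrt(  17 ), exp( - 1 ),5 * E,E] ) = [ -93 , - 49.89,sqrt ( 15 ) /15,sqrt(13)/13,1/pi,1/pi, exp( - 1 ) , E,pi , pi,sqrt( 11), sqrt(17),3 * sqrt( 2), 5*E,94 , 98] 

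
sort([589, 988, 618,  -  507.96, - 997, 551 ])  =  [ - 997, - 507.96,  551,589, 618, 988] 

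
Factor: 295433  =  295433^1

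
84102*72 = 6055344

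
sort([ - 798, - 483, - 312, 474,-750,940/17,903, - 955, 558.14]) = [ - 955, - 798, - 750, - 483, - 312,940/17  ,  474,558.14,903 ] 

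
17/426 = 17/426 = 0.04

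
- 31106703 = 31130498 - 62237201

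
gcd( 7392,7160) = 8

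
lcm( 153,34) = 306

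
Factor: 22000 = 2^4*5^3 * 11^1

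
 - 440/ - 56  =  7 + 6/7 = 7.86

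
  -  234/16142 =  - 117/8071  =  - 0.01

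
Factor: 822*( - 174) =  - 2^2*3^2*29^1*137^1 = - 143028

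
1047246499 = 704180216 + 343066283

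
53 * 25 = 1325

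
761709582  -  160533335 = 601176247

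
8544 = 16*534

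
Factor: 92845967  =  101^1  *919267^1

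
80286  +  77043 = 157329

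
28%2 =0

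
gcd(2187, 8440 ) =1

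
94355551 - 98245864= - 3890313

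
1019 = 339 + 680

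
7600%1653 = 988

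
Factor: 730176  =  2^6*3^1*3803^1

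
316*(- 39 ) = -12324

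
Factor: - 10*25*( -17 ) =4250 = 2^1*5^3*17^1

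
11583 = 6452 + 5131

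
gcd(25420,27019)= 41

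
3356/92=839/23=36.48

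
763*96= 73248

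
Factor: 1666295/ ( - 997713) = -3^( - 2)*5^1*17^( - 1 )*37^1*6521^( - 1)*9007^1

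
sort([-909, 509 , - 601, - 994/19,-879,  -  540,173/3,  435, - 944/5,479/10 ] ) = [ - 909 , -879, - 601,  -  540, - 944/5 ,-994/19,479/10, 173/3,435, 509 ] 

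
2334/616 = 1167/308 =3.79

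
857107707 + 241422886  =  1098530593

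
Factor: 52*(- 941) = - 2^2*13^1 * 941^1 =-48932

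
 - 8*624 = - 4992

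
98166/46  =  49083/23 = 2134.04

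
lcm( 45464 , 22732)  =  45464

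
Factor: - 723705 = - 3^1*5^1*48247^1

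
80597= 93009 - 12412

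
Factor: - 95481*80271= -7664355351 = - 3^6*103^2*991^1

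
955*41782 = 39901810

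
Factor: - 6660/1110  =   - 6  =  -2^1 * 3^1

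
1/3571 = 1/3571 = 0.00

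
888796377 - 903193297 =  - 14396920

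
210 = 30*7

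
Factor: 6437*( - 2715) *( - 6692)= 2^2*3^1*5^1*7^1*41^1*157^1 *181^1*239^1=116952436860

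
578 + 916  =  1494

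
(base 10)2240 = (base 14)b60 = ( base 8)4300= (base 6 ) 14212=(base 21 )51E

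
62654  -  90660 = - 28006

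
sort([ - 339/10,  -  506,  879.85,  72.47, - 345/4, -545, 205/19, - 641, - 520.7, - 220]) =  [ - 641, - 545,-520.7, - 506, -220, - 345/4, - 339/10,205/19,  72.47,  879.85 ] 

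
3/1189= 3/1189= 0.00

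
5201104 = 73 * 71248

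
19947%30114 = 19947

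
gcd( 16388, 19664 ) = 4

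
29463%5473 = 2098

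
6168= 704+5464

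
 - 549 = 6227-6776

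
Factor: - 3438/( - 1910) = 9/5 = 3^2*5^( - 1)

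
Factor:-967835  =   - 5^1*11^1*17597^1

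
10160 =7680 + 2480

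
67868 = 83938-16070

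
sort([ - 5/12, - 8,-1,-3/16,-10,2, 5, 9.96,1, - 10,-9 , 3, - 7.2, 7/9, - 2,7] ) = [ - 10,-10, - 9, - 8, - 7.2, - 2, - 1, - 5/12,-3/16,  7/9, 1, 2, 3, 5,7, 9.96] 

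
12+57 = 69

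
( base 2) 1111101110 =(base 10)1006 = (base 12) 6ba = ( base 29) 15k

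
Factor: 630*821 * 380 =2^3 * 3^2 * 5^2*7^1*19^1*821^1 = 196547400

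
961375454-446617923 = 514757531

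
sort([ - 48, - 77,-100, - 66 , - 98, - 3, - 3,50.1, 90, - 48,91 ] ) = [- 100, - 98, - 77, - 66,-48, - 48, - 3, - 3,50.1 , 90, 91]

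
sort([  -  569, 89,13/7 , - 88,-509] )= [-569,- 509, - 88, 13/7,  89]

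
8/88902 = 4/44451= 0.00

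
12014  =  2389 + 9625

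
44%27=17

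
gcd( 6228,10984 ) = 4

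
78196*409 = 31982164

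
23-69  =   - 46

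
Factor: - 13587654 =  - 2^1*3^1*2264609^1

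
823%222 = 157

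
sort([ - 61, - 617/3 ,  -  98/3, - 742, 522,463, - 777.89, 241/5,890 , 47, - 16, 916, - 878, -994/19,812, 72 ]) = [ - 878, - 777.89, - 742  , - 617/3,-61, - 994/19, - 98/3 , - 16,  47 , 241/5, 72 , 463 , 522,812, 890,916]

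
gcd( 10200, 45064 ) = 8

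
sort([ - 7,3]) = [ - 7, 3]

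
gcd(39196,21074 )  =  82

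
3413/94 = 3413/94 = 36.31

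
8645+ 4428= 13073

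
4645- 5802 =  - 1157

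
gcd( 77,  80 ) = 1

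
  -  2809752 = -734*3828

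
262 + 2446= 2708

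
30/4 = 15/2=7.50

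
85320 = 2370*36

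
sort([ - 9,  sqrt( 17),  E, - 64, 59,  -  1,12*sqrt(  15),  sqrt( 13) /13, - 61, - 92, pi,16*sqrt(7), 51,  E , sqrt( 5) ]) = [ -92, - 64, - 61, - 9, - 1, sqrt( 13 )/13,sqrt( 5 ),  E,  E,pi, sqrt( 17 ),16*sqrt( 7), 12*sqrt( 15),51 , 59 ] 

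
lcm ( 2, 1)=2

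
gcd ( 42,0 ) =42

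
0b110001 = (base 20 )29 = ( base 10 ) 49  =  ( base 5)144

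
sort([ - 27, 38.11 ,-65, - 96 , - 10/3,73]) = [ - 96,-65, - 27, - 10/3 , 38.11 , 73]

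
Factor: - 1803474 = -2^1*3^2*100193^1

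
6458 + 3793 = 10251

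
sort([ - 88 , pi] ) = [ - 88,pi] 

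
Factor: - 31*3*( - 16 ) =1488 = 2^4*3^1*31^1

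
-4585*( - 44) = 201740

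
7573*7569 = 57320037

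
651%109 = 106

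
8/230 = 4/115  =  0.03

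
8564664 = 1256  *6819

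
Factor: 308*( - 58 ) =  - 2^3*7^1*11^1 * 29^1 = - 17864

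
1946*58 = 112868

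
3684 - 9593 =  - 5909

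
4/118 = 2/59  =  0.03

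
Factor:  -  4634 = - 2^1*7^1*331^1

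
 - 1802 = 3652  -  5454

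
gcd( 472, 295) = 59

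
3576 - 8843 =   -  5267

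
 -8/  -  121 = 8/121 =0.07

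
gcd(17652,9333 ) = 3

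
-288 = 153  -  441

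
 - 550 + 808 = 258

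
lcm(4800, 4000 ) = 24000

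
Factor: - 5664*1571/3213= -2^5 * 3^(- 2 )*7^ ( - 1 )*17^( - 1)*59^1*1571^1 = - 2966048/1071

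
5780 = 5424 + 356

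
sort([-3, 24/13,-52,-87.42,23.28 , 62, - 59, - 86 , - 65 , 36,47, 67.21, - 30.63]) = [ - 87.42, - 86  , - 65, - 59, - 52,  -  30.63, - 3,24/13,23.28,36,47,62, 67.21 ]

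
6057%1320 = 777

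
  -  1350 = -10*135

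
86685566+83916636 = 170602202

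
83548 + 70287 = 153835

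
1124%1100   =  24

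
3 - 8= -5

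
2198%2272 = 2198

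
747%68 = 67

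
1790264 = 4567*392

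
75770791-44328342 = 31442449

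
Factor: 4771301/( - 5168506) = -2^( - 1)*7^(-1)*31^( - 1)*727^1*6563^1*11909^( - 1 ) 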